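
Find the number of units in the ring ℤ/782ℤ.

782 = 2 × 17 × 23.
φ(2) = 2 − 1 = 1.
φ(17) = 17 − 1 = 16.
φ(23) = 23 − 1 = 22.
Multiply: 1 · 16 · 22 = 352.

352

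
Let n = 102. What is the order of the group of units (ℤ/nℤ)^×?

32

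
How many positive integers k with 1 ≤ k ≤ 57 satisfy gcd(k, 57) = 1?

57 = 3 · 19.
φ(3) = 3 − 1 = 2.
φ(19) = 19 − 1 = 18.
φ(57) = 2 × 18 = 36.

36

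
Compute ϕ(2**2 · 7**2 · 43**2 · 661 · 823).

φ(2^2) = 2^1·(2−1) = 2·1 = 2.
φ(7^2) = 7^2 − 7^1 = 49 − 7 = 42.
φ(43^2) = 43^1·(43−1) = 43·42 = 1806.
φ(661) = 661 − 1 = 660.
φ(823) = 823 − 1 = 822.
Multiply: 2 · 42 · 1806 · 660 · 822 = 82302454080.

82302454080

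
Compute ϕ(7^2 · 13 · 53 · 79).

2044224

φ(2667119) = 2667119 · (1 − 1/7) · (1 − 1/13) · (1 − 1/53) · (1 − 1/79)
       = 2667119 · 292032/381017 = 2044224.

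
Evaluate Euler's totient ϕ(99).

First factor: 99 = 3^2 · 11.
φ(3^2) = 3^2 − 3^1 = 9 − 3 = 6.
φ(11) = 11 − 1 = 10.
Since φ is multiplicative, φ(99) = 6 · 10 = 60.

60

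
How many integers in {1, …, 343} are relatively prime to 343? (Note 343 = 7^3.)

294

φ(343) = 343 · (1 − 1/7)
       = 343 · 6/7 = 294.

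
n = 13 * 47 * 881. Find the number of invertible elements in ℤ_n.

485760

φ(538291) = 538291 · (1 − 1/13) · (1 − 1/47) · (1 − 1/881)
       = 538291 · 485760/538291 = 485760.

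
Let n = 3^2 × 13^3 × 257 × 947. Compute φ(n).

φ(4812332967) = 4812332967 · (1 − 1/3) · (1 − 1/13) · (1 − 1/257) · (1 − 1/947)
       = 4812332967 · 5812224/9491781 = 2946797568.

2946797568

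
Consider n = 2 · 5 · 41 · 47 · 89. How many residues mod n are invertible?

647680

φ(1715030) = 1715030 · (1 − 1/2) · (1 − 1/5) · (1 − 1/41) · (1 − 1/47) · (1 − 1/89)
       = 1715030 · 647680/1715030 = 647680.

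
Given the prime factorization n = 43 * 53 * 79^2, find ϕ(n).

13457808

φ(14223239) = 14223239 · (1 − 1/43) · (1 − 1/53) · (1 − 1/79)
       = 14223239 · 170352/180041 = 13457808.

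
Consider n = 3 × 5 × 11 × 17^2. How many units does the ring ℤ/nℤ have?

21760

φ(3) = 3 − 1 = 2.
φ(5) = 5 − 1 = 4.
φ(11) = 11 − 1 = 10.
φ(17^2) = 17^2 − 17^1 = 289 − 17 = 272.
Multiply: 2 · 4 · 10 · 272 = 21760.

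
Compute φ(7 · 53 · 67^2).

φ(1665419) = 1665419 · (1 − 1/7) · (1 − 1/53) · (1 − 1/67)
       = 1665419 · 20592/24857 = 1379664.

1379664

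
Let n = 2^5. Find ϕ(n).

16

φ(32) = 32 · (1 − 1/2)
       = 32 · 1/2 = 16.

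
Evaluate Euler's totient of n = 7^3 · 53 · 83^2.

104050128

φ(7^3) = 7^2·(7−1) = 49·6 = 294.
φ(53) = 53 − 1 = 52.
φ(83^2) = 83^2 − 83^1 = 6889 − 83 = 6806.
Multiply: 294 · 52 · 6806 = 104050128.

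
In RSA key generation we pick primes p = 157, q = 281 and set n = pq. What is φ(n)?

43680

φ(pq) = (p−1)(q−1) = 156 · 280 = 43680.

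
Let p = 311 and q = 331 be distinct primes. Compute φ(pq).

102300

φ(pq) = (p−1)(q−1) = 310 · 330 = 102300.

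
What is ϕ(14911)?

Factor 14911: 14911 = 13 × 31 × 37.
φ(14911) = 14911 · (1 − 1/13) · (1 − 1/31) · (1 − 1/37)
       = 14911 · 12960/14911 = 12960.

12960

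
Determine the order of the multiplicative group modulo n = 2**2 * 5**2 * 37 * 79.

φ(2^2) = 2^1·(2−1) = 2·1 = 2.
φ(5^2) = 5^1·(5−1) = 5·4 = 20.
φ(37) = 37 − 1 = 36.
φ(79) = 79 − 1 = 78.
Since φ is multiplicative, φ(292300) = 2 · 20 · 36 · 78 = 112320.

112320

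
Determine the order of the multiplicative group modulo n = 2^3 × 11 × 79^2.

246480

φ(549208) = 549208 · (1 − 1/2) · (1 − 1/11) · (1 − 1/79)
       = 549208 · 780/1738 = 246480.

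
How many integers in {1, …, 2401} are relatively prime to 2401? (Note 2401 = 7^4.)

φ(2401) = 2401 · (1 − 1/7)
       = 2401 · 6/7 = 2058.

2058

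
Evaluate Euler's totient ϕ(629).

576

Factor 629: 629 = 17 × 37.
φ(17) = 17 − 1 = 16.
φ(37) = 37 − 1 = 36.
Since φ is multiplicative, φ(629) = 16 · 36 = 576.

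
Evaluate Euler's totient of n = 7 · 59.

348

φ(7) = 7 − 1 = 6.
φ(59) = 59 − 1 = 58.
φ(413) = 6 × 58 = 348.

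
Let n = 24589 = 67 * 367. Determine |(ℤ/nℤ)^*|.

φ(24589) = 24589 · (1 − 1/67) · (1 − 1/367)
       = 24589 · 24156/24589 = 24156.

24156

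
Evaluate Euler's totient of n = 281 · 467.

130480

φ(131227) = 131227 · (1 − 1/281) · (1 − 1/467)
       = 131227 · 130480/131227 = 130480.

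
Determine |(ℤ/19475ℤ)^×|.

First factor: 19475 = 5^2 × 19 × 41.
φ(19475) = 19475 · (1 − 1/5) · (1 − 1/19) · (1 − 1/41)
       = 19475 · 2880/3895 = 14400.

14400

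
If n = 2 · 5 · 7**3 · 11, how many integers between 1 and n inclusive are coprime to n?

11760

φ(37730) = 37730 · (1 − 1/2) · (1 − 1/5) · (1 − 1/7) · (1 − 1/11)
       = 37730 · 240/770 = 11760.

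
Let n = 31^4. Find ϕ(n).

φ(923521) = 923521 · (1 − 1/31)
       = 923521 · 30/31 = 893730.

893730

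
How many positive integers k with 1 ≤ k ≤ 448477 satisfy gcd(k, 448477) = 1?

Prime factorization: 448477 = 17 * 23 * 31 * 37.
φ(17) = 17 − 1 = 16.
φ(23) = 23 − 1 = 22.
φ(31) = 31 − 1 = 30.
φ(37) = 37 − 1 = 36.
Multiply: 16 · 22 · 30 · 36 = 380160.

380160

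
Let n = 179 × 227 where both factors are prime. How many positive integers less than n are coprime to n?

40228

φ(40633) = 40633 · (1 − 1/179) · (1 − 1/227)
       = 40633 · 40228/40633 = 40228.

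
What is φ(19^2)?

φ(19^2) = 19^1·(19−1) = 19·18 = 342.

342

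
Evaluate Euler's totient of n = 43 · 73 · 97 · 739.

φ(225012937) = 225012937 · (1 − 1/43) · (1 − 1/73) · (1 − 1/97) · (1 − 1/739)
       = 225012937 · 214244352/225012937 = 214244352.

214244352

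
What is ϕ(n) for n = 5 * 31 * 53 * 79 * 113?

54512640

φ(5) = 5 − 1 = 4.
φ(31) = 31 − 1 = 30.
φ(53) = 53 − 1 = 52.
φ(79) = 79 − 1 = 78.
φ(113) = 113 − 1 = 112.
Multiply: 4 · 30 · 52 · 78 · 112 = 54512640.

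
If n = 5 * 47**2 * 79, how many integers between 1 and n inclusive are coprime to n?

φ(872555) = 872555 · (1 − 1/5) · (1 − 1/47) · (1 − 1/79)
       = 872555 · 14352/18565 = 674544.

674544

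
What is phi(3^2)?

φ(3^2) = 3^1·(3−1) = 3·2 = 6.

6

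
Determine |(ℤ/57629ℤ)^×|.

46800

Factor 57629: 57629 = 11 * 13**2 * 31.
φ(11) = 11 − 1 = 10.
φ(13^2) = 13^2 − 13^1 = 169 − 13 = 156.
φ(31) = 31 − 1 = 30.
Since φ is multiplicative, φ(57629) = 10 · 156 · 30 = 46800.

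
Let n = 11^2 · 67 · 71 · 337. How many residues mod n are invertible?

170755200

φ(193976189) = 193976189 · (1 − 1/11) · (1 − 1/67) · (1 − 1/71) · (1 − 1/337)
       = 193976189 · 15523200/17634199 = 170755200.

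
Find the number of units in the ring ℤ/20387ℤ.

18144

First factor: 20387 = 19 · 29 · 37.
φ(19) = 19 − 1 = 18.
φ(29) = 29 − 1 = 28.
φ(37) = 37 − 1 = 36.
Multiply: 18 · 28 · 36 = 18144.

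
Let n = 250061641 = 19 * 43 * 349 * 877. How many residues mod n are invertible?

φ(19) = 19 − 1 = 18.
φ(43) = 43 − 1 = 42.
φ(349) = 349 − 1 = 348.
φ(877) = 877 − 1 = 876.
Multiply: 18 · 42 · 348 · 876 = 230465088.

230465088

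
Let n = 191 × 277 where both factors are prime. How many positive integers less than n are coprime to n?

52440

φ(191) = 191 − 1 = 190.
φ(277) = 277 − 1 = 276.
Multiply: 190 · 276 = 52440.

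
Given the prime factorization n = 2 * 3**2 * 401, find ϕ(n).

2400

φ(7218) = 7218 · (1 − 1/2) · (1 − 1/3) · (1 − 1/401)
       = 7218 · 800/2406 = 2400.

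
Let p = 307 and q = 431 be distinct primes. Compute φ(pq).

131580

φ(307) = 307 − 1 = 306.
φ(431) = 431 − 1 = 430.
Since φ is multiplicative, φ(132317) = 306 · 430 = 131580.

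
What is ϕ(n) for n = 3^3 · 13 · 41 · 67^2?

φ(3^3) = 3^3 − 3^2 = 27 − 9 = 18.
φ(13) = 13 − 1 = 12.
φ(41) = 41 − 1 = 40.
φ(67^2) = 67^1·(67−1) = 67·66 = 4422.
φ(64601199) = 18 × 12 × 40 × 4422 = 38206080.

38206080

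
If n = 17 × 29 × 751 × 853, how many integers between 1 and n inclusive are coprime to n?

286272000

φ(17) = 17 − 1 = 16.
φ(29) = 29 − 1 = 28.
φ(751) = 751 − 1 = 750.
φ(853) = 853 − 1 = 852.
Multiply: 16 · 28 · 750 · 852 = 286272000.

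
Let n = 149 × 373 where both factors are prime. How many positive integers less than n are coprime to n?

55056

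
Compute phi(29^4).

682892

φ(707281) = 707281 · (1 − 1/29)
       = 707281 · 28/29 = 682892.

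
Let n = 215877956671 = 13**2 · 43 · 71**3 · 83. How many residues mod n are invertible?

φ(215877956671) = 215877956671 · (1 − 1/13) · (1 − 1/43) · (1 − 1/71) · (1 − 1/83)
       = 215877956671 · 2892960/3294187 = 189584347680.

189584347680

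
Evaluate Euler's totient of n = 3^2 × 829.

φ(7461) = 7461 · (1 − 1/3) · (1 − 1/829)
       = 7461 · 1656/2487 = 4968.

4968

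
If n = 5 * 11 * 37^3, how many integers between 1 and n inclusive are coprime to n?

φ(2785915) = 2785915 · (1 − 1/5) · (1 − 1/11) · (1 − 1/37)
       = 2785915 · 1440/2035 = 1971360.

1971360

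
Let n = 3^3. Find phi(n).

18

φ(3^3) = 3^3 − 3^2 = 27 − 9 = 18.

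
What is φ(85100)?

31680

85100 = 2**2 * 5**2 * 23 * 37.
φ(85100) = 85100 · (1 − 1/2) · (1 − 1/5) · (1 − 1/23) · (1 − 1/37)
       = 85100 · 3168/8510 = 31680.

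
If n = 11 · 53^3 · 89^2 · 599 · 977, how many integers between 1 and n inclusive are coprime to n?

6676959827732480

φ(11) = 11 − 1 = 10.
φ(53^3) = 53^3 − 53^2 = 148877 − 2809 = 146068.
φ(89^2) = 89^1·(89−1) = 89·88 = 7832.
φ(599) = 599 − 1 = 598.
φ(977) = 977 − 1 = 976.
Multiply: 10 · 146068 · 7832 · 598 · 976 = 6676959827732480.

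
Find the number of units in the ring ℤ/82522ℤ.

36300

First factor: 82522 = 2 · 11**3 · 31.
φ(2) = 2 − 1 = 1.
φ(11^3) = 11^3 − 11^2 = 1331 − 121 = 1210.
φ(31) = 31 − 1 = 30.
Multiply: 1 · 1210 · 30 = 36300.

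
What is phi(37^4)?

φ(1874161) = 1874161 · (1 − 1/37)
       = 1874161 · 36/37 = 1823508.

1823508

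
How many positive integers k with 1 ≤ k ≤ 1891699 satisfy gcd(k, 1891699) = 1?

1693440

Factor 1891699: 1891699 = 29 × 37 × 41 × 43.
φ(1891699) = 1891699 · (1 − 1/29) · (1 − 1/37) · (1 − 1/41) · (1 − 1/43)
       = 1891699 · 1693440/1891699 = 1693440.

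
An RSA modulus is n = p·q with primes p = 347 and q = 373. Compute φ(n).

φ(pq) = (p−1)(q−1) = 346 · 372 = 128712.

128712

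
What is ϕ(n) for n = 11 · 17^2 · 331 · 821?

736032000

φ(11) = 11 − 1 = 10.
φ(17^2) = 17^2 − 17^1 = 289 − 17 = 272.
φ(331) = 331 − 1 = 330.
φ(821) = 821 − 1 = 820.
Since φ is multiplicative, φ(863896429) = 10 · 272 · 330 · 820 = 736032000.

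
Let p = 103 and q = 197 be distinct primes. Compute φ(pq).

For distinct primes, φ(pq) = (p−1)(q−1) = 102 × 196 = 19992.

19992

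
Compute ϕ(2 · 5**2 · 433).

8640

φ(2) = 2 − 1 = 1.
φ(5^2) = 5^2 − 5^1 = 25 − 5 = 20.
φ(433) = 433 − 1 = 432.
Since φ is multiplicative, φ(21650) = 1 · 20 · 432 = 8640.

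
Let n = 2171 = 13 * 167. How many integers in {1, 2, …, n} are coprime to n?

φ(13) = 13 − 1 = 12.
φ(167) = 167 − 1 = 166.
φ(2171) = 12 × 166 = 1992.

1992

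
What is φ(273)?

144

Prime factorization: 273 = 3 × 7 × 13.
φ(273) = 273 · (1 − 1/3) · (1 − 1/7) · (1 − 1/13)
       = 273 · 144/273 = 144.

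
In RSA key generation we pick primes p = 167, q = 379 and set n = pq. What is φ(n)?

62748

For distinct primes, φ(pq) = (p−1)(q−1) = 166 × 378 = 62748.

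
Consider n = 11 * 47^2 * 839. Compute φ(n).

18117560

φ(20386861) = 20386861 · (1 − 1/11) · (1 − 1/47) · (1 − 1/839)
       = 20386861 · 385480/433763 = 18117560.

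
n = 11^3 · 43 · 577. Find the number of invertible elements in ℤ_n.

29272320

φ(33023441) = 33023441 · (1 − 1/11) · (1 − 1/43) · (1 − 1/577)
       = 33023441 · 241920/272921 = 29272320.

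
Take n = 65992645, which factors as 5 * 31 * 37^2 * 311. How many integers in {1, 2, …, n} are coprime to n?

49550400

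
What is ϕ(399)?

216

Factor 399: 399 = 3 * 7 * 19.
φ(3) = 3 − 1 = 2.
φ(7) = 7 − 1 = 6.
φ(19) = 19 − 1 = 18.
Multiply: 2 · 6 · 18 = 216.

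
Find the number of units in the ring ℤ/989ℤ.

989 = 23 · 43.
φ(989) = 989 · (1 − 1/23) · (1 − 1/43)
       = 989 · 924/989 = 924.

924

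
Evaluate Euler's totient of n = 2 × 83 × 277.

φ(2) = 2 − 1 = 1.
φ(83) = 83 − 1 = 82.
φ(277) = 277 − 1 = 276.
Since φ is multiplicative, φ(45982) = 1 · 82 · 276 = 22632.

22632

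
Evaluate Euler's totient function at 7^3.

294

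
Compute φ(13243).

First factor: 13243 = 17 · 19 · 41.
φ(17) = 17 − 1 = 16.
φ(19) = 19 − 1 = 18.
φ(41) = 41 − 1 = 40.
Since φ is multiplicative, φ(13243) = 16 · 18 · 40 = 11520.

11520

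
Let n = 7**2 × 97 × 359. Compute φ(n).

1443456

φ(7^2) = 7^2 − 7^1 = 49 − 7 = 42.
φ(97) = 97 − 1 = 96.
φ(359) = 359 − 1 = 358.
Since φ is multiplicative, φ(1706327) = 42 · 96 · 358 = 1443456.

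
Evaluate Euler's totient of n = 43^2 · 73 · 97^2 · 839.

1014698990592

φ(1065528819527) = 1065528819527 · (1 − 1/43) · (1 − 1/73) · (1 − 1/97) · (1 − 1/839)
       = 1065528819527 · 243274752/255461237 = 1014698990592.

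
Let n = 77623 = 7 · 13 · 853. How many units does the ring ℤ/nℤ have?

61344

φ(77623) = 77623 · (1 − 1/7) · (1 − 1/13) · (1 − 1/853)
       = 77623 · 61344/77623 = 61344.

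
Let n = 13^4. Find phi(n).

26364

φ(28561) = 28561 · (1 − 1/13)
       = 28561 · 12/13 = 26364.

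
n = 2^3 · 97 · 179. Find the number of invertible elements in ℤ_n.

φ(2^3) = 2^3 − 2^2 = 8 − 4 = 4.
φ(97) = 97 − 1 = 96.
φ(179) = 179 − 1 = 178.
φ(138904) = 4 × 96 × 178 = 68352.

68352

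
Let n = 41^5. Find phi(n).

113030440

φ(41^5) = 41^4·(41−1) = 2825761·40 = 113030440.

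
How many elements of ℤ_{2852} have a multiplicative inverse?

1320

Prime factorization: 2852 = 2^2 × 23 × 31.
φ(2852) = 2852 · (1 − 1/2) · (1 − 1/23) · (1 − 1/31)
       = 2852 · 660/1426 = 1320.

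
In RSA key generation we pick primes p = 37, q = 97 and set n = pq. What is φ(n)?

3456

φ(3589) = 3589 · (1 − 1/37) · (1 − 1/97)
       = 3589 · 3456/3589 = 3456.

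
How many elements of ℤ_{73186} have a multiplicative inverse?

33264

73186 = 2 · 23 · 37 · 43.
φ(73186) = 73186 · (1 − 1/2) · (1 − 1/23) · (1 − 1/37) · (1 − 1/43)
       = 73186 · 33264/73186 = 33264.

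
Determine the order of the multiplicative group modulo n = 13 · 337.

φ(4381) = 4381 · (1 − 1/13) · (1 − 1/337)
       = 4381 · 4032/4381 = 4032.

4032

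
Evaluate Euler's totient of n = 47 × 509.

φ(47) = 47 − 1 = 46.
φ(509) = 509 − 1 = 508.
Multiply: 46 · 508 = 23368.

23368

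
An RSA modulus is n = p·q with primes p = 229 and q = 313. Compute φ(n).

φ(n) = (p − 1)(q − 1) = (229−1)(313−1) = 228·312 = 71136.

71136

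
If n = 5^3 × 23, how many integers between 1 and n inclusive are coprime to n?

2200

φ(2875) = 2875 · (1 − 1/5) · (1 − 1/23)
       = 2875 · 88/115 = 2200.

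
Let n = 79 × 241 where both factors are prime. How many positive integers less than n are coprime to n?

φ(79) = 79 − 1 = 78.
φ(241) = 241 − 1 = 240.
Multiply: 78 · 240 = 18720.

18720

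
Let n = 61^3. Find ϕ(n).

φ(226981) = 226981 · (1 − 1/61)
       = 226981 · 60/61 = 223260.

223260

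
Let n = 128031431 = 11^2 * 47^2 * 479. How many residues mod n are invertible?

φ(128031431) = 128031431 · (1 − 1/11) · (1 − 1/47) · (1 − 1/479)
       = 128031431 · 219880/247643 = 113677960.

113677960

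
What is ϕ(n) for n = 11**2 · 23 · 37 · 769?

66908160

φ(11^2) = 11^1·(11−1) = 11·10 = 110.
φ(23) = 23 − 1 = 22.
φ(37) = 37 − 1 = 36.
φ(769) = 769 − 1 = 768.
φ(79184699) = 110 × 22 × 36 × 768 = 66908160.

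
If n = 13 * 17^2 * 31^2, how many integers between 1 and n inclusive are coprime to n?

3035520

φ(13) = 13 − 1 = 12.
φ(17^2) = 17^1·(17−1) = 17·16 = 272.
φ(31^2) = 31^1·(31−1) = 31·30 = 930.
φ(3610477) = 12 × 272 × 930 = 3035520.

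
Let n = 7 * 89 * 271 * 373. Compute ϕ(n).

53032320

φ(62974709) = 62974709 · (1 − 1/7) · (1 − 1/89) · (1 − 1/271) · (1 − 1/373)
       = 62974709 · 53032320/62974709 = 53032320.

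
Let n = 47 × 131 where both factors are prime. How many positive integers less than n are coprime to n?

φ(n) = (p − 1)(q − 1) = (47−1)(131−1) = 46·130 = 5980.

5980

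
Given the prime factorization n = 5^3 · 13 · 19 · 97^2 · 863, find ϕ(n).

173381990400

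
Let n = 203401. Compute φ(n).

Prime factorization: 203401 = 11**2 · 41**2.
φ(203401) = 203401 · (1 − 1/11) · (1 − 1/41)
       = 203401 · 400/451 = 180400.

180400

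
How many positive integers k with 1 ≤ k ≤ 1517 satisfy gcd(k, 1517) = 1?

1440

1517 = 37 · 41.
φ(1517) = 1517 · (1 − 1/37) · (1 − 1/41)
       = 1517 · 1440/1517 = 1440.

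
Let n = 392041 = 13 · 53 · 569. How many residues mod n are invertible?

354432

φ(13) = 13 − 1 = 12.
φ(53) = 53 − 1 = 52.
φ(569) = 569 − 1 = 568.
φ(392041) = 12 × 52 × 568 = 354432.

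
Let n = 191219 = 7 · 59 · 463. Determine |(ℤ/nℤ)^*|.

φ(7) = 7 − 1 = 6.
φ(59) = 59 − 1 = 58.
φ(463) = 463 − 1 = 462.
Since φ is multiplicative, φ(191219) = 6 · 58 · 462 = 160776.

160776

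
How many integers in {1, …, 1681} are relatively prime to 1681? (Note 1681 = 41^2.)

1640

φ(41^2) = 41^2 − 41^1 = 1681 − 41 = 1640.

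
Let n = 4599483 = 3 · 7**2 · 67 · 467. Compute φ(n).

2583504

φ(4599483) = 4599483 · (1 − 1/3) · (1 − 1/7) · (1 − 1/67) · (1 − 1/467)
       = 4599483 · 369072/657069 = 2583504.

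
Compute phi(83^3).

564898

φ(83^3) = 83^2·(83−1) = 6889·82 = 564898.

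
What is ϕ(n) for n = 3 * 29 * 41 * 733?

1639680

φ(3) = 3 − 1 = 2.
φ(29) = 29 − 1 = 28.
φ(41) = 41 − 1 = 40.
φ(733) = 733 − 1 = 732.
Multiply: 2 · 28 · 40 · 732 = 1639680.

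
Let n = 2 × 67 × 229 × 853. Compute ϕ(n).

φ(2) = 2 − 1 = 1.
φ(67) = 67 − 1 = 66.
φ(229) = 229 − 1 = 228.
φ(853) = 853 − 1 = 852.
Since φ is multiplicative, φ(26175158) = 1 · 66 · 228 · 852 = 12820896.

12820896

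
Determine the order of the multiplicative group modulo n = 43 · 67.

2772

φ(43) = 43 − 1 = 42.
φ(67) = 67 − 1 = 66.
φ(2881) = 42 × 66 = 2772.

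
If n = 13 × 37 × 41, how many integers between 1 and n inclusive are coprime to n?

φ(13) = 13 − 1 = 12.
φ(37) = 37 − 1 = 36.
φ(41) = 41 − 1 = 40.
Since φ is multiplicative, φ(19721) = 12 · 36 · 40 = 17280.

17280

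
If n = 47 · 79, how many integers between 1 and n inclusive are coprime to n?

φ(47) = 47 − 1 = 46.
φ(79) = 79 − 1 = 78.
Multiply: 46 · 78 = 3588.

3588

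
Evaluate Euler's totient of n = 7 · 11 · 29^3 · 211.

φ(7) = 7 − 1 = 6.
φ(11) = 11 − 1 = 10.
φ(29^3) = 29^2·(29−1) = 841·28 = 23548.
φ(211) = 211 − 1 = 210.
Multiply: 6 · 10 · 23548 · 210 = 296704800.

296704800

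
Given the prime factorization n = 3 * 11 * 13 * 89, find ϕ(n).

21120

φ(38181) = 38181 · (1 − 1/3) · (1 − 1/11) · (1 − 1/13) · (1 − 1/89)
       = 38181 · 21120/38181 = 21120.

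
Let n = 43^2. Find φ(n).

1806

φ(1849) = 1849 · (1 − 1/43)
       = 1849 · 42/43 = 1806.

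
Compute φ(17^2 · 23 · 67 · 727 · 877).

251174905344

φ(283945170071) = 283945170071 · (1 − 1/17) · (1 − 1/23) · (1 − 1/67) · (1 − 1/727) · (1 − 1/877)
       = 283945170071 · 14774994432/16702657063 = 251174905344.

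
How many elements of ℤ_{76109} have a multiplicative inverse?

First factor: 76109 = 11**2 * 17 * 37.
φ(11^2) = 11^1·(11−1) = 11·10 = 110.
φ(17) = 17 − 1 = 16.
φ(37) = 37 − 1 = 36.
Multiply: 110 · 16 · 36 = 63360.

63360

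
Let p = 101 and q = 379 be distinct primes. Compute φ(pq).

37800

φ(pq) = (p−1)(q−1) = 100 · 378 = 37800.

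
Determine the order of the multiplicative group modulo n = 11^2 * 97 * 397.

φ(4659589) = 4659589 · (1 − 1/11) · (1 − 1/97) · (1 − 1/397)
       = 4659589 · 380160/423599 = 4181760.

4181760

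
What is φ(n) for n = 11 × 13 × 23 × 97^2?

24583680

φ(30946201) = 30946201 · (1 − 1/11) · (1 − 1/13) · (1 − 1/23) · (1 − 1/97)
       = 30946201 · 253440/319033 = 24583680.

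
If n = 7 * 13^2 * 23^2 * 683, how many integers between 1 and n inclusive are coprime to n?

323006112

φ(427426181) = 427426181 · (1 − 1/7) · (1 − 1/13) · (1 − 1/23) · (1 − 1/683)
       = 427426181 · 1080288/1429519 = 323006112.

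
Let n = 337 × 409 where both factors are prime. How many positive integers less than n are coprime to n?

φ(137833) = 137833 · (1 − 1/337) · (1 − 1/409)
       = 137833 · 137088/137833 = 137088.

137088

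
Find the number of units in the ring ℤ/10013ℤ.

10013 = 17 × 19 × 31.
φ(17) = 17 − 1 = 16.
φ(19) = 19 − 1 = 18.
φ(31) = 31 − 1 = 30.
Since φ is multiplicative, φ(10013) = 16 · 18 · 30 = 8640.

8640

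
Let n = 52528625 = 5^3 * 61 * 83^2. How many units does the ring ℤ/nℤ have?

40836000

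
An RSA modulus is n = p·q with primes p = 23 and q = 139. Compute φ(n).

3036

φ(n) = (p − 1)(q − 1) = (23−1)(139−1) = 22·138 = 3036.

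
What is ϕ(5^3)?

100

φ(5^3) = 5^3 − 5^2 = 125 − 25 = 100.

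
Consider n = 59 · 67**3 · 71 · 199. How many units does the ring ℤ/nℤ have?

φ(250719345193) = 250719345193 · (1 − 1/59) · (1 − 1/67) · (1 − 1/71) · (1 − 1/199)
       = 250719345193 · 53056080/55851937 = 238168743120.

238168743120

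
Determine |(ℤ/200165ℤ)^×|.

Prime factorization: 200165 = 5 · 7**2 · 19 · 43.
φ(200165) = 200165 · (1 − 1/5) · (1 − 1/7) · (1 − 1/19) · (1 − 1/43)
       = 200165 · 18144/28595 = 127008.

127008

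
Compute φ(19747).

15120

Prime factorization: 19747 = 7^2 · 13 · 31.
φ(19747) = 19747 · (1 − 1/7) · (1 − 1/13) · (1 − 1/31)
       = 19747 · 2160/2821 = 15120.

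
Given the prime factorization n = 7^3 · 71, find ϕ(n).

20580

φ(24353) = 24353 · (1 − 1/7) · (1 − 1/71)
       = 24353 · 420/497 = 20580.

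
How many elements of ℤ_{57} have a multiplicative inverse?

36

First factor: 57 = 3 * 19.
φ(3) = 3 − 1 = 2.
φ(19) = 19 − 1 = 18.
Multiply: 2 · 18 = 36.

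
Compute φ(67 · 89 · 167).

964128

φ(995821) = 995821 · (1 − 1/67) · (1 − 1/89) · (1 − 1/167)
       = 995821 · 964128/995821 = 964128.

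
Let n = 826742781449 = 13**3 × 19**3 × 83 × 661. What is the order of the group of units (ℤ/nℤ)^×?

713190329280

φ(826742781449) = 826742781449 · (1 − 1/13) · (1 − 1/19) · (1 − 1/83) · (1 − 1/661)
       = 826742781449 · 11689920/13551161 = 713190329280.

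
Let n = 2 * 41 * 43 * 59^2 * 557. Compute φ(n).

φ(2) = 2 − 1 = 1.
φ(41) = 41 − 1 = 40.
φ(43) = 43 − 1 = 42.
φ(59^2) = 59^1·(59−1) = 59·58 = 3422.
φ(557) = 557 − 1 = 556.
Multiply: 1 · 40 · 42 · 3422 · 556 = 3196421760.

3196421760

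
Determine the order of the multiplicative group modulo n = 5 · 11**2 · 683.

φ(413215) = 413215 · (1 − 1/5) · (1 − 1/11) · (1 − 1/683)
       = 413215 · 27280/37565 = 300080.

300080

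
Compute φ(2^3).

φ(8) = 8 · (1 − 1/2)
       = 8 · 1/2 = 4.

4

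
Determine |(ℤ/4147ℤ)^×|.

3360

4147 = 11 · 13 · 29.
φ(11) = 11 − 1 = 10.
φ(13) = 13 − 1 = 12.
φ(29) = 29 − 1 = 28.
Multiply: 10 · 12 · 28 = 3360.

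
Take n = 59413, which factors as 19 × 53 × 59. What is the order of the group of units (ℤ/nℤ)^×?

54288

φ(19) = 19 − 1 = 18.
φ(53) = 53 − 1 = 52.
φ(59) = 59 − 1 = 58.
Multiply: 18 · 52 · 58 = 54288.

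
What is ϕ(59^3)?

φ(59^3) = 59^2·(59−1) = 3481·58 = 201898.

201898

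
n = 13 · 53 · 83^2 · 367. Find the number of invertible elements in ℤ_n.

φ(13) = 13 − 1 = 12.
φ(53) = 53 − 1 = 52.
φ(83^2) = 83^2 − 83^1 = 6889 − 83 = 6806.
φ(367) = 367 − 1 = 366.
Multiply: 12 · 52 · 6806 · 366 = 1554381504.

1554381504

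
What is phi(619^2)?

382542

φ(383161) = 383161 · (1 − 1/619)
       = 383161 · 618/619 = 382542.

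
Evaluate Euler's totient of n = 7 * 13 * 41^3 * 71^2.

24061161600

φ(31616199251) = 31616199251 · (1 − 1/7) · (1 − 1/13) · (1 − 1/41) · (1 − 1/71)
       = 31616199251 · 201600/264901 = 24061161600.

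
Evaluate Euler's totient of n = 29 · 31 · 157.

131040

φ(141143) = 141143 · (1 − 1/29) · (1 − 1/31) · (1 − 1/157)
       = 141143 · 131040/141143 = 131040.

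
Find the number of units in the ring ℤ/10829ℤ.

8064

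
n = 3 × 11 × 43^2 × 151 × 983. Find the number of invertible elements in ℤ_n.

φ(9056936361) = 9056936361 · (1 − 1/3) · (1 − 1/11) · (1 − 1/43) · (1 − 1/151) · (1 − 1/983)
       = 9056936361 · 123732000/210626427 = 5320476000.

5320476000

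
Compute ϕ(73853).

61776

Factor 73853: 73853 = 13^2 · 19 · 23.
φ(73853) = 73853 · (1 − 1/13) · (1 − 1/19) · (1 − 1/23)
       = 73853 · 4752/5681 = 61776.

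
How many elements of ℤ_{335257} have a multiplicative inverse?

276480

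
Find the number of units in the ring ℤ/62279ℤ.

50400

First factor: 62279 = 7^2 * 31 * 41.
φ(62279) = 62279 · (1 − 1/7) · (1 − 1/31) · (1 − 1/41)
       = 62279 · 7200/8897 = 50400.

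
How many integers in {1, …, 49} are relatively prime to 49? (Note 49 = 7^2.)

φ(7^2) = 7^1·(7−1) = 7·6 = 42.

42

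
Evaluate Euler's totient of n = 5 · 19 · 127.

φ(5) = 5 − 1 = 4.
φ(19) = 19 − 1 = 18.
φ(127) = 127 − 1 = 126.
Since φ is multiplicative, φ(12065) = 4 · 18 · 126 = 9072.

9072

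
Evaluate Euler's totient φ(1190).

384

First factor: 1190 = 2 * 5 * 7 * 17.
φ(1190) = 1190 · (1 − 1/2) · (1 − 1/5) · (1 − 1/7) · (1 − 1/17)
       = 1190 · 384/1190 = 384.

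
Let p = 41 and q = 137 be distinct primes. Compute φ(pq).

5440

φ(5617) = 5617 · (1 − 1/41) · (1 − 1/137)
       = 5617 · 5440/5617 = 5440.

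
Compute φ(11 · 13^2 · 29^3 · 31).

1102046400

φ(11) = 11 − 1 = 10.
φ(13^2) = 13^2 − 13^1 = 169 − 13 = 156.
φ(29^3) = 29^2·(29−1) = 841·28 = 23548.
φ(31) = 31 − 1 = 30.
φ(1405513681) = 10 × 156 × 23548 × 30 = 1102046400.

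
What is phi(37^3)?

49284

φ(37^3) = 37^2·(37−1) = 1369·36 = 49284.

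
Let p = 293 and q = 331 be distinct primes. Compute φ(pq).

96360

φ(n) = (p − 1)(q − 1) = (293−1)(331−1) = 292·330 = 96360.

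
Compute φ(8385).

4032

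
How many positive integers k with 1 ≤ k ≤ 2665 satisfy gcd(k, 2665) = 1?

Prime factorization: 2665 = 5 · 13 · 41.
φ(2665) = 2665 · (1 − 1/5) · (1 − 1/13) · (1 − 1/41)
       = 2665 · 1920/2665 = 1920.

1920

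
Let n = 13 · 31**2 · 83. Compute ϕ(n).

φ(1036919) = 1036919 · (1 − 1/13) · (1 − 1/31) · (1 − 1/83)
       = 1036919 · 29520/33449 = 915120.

915120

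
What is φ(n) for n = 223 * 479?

106116

φ(106817) = 106817 · (1 − 1/223) · (1 − 1/479)
       = 106817 · 106116/106817 = 106116.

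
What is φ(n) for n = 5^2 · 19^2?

6840

φ(5^2) = 5^1·(5−1) = 5·4 = 20.
φ(19^2) = 19^1·(19−1) = 19·18 = 342.
φ(9025) = 20 × 342 = 6840.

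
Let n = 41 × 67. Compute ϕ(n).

2640

φ(41) = 41 − 1 = 40.
φ(67) = 67 − 1 = 66.
Multiply: 40 · 66 = 2640.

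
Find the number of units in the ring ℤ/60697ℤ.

44352

Prime factorization: 60697 = 7 * 13 * 23 * 29.
φ(60697) = 60697 · (1 − 1/7) · (1 − 1/13) · (1 − 1/23) · (1 − 1/29)
       = 60697 · 44352/60697 = 44352.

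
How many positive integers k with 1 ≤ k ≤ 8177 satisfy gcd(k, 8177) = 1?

6912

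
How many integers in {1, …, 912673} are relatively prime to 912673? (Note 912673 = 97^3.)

φ(97^3) = 97^3 − 97^2 = 912673 − 9409 = 903264.

903264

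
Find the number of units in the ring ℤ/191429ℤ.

147840

First factor: 191429 = 7 × 23 × 29 × 41.
φ(191429) = 191429 · (1 − 1/7) · (1 − 1/23) · (1 − 1/29) · (1 − 1/41)
       = 191429 · 147840/191429 = 147840.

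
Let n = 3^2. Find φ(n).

φ(3^2) = 3^1·(3−1) = 3·2 = 6.

6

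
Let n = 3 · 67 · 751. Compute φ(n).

99000

φ(150951) = 150951 · (1 − 1/3) · (1 − 1/67) · (1 − 1/751)
       = 150951 · 99000/150951 = 99000.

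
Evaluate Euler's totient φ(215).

168

First factor: 215 = 5 * 43.
φ(215) = 215 · (1 − 1/5) · (1 − 1/43)
       = 215 · 168/215 = 168.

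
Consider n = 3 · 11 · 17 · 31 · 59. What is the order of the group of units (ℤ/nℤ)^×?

556800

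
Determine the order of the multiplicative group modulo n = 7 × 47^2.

φ(7) = 7 − 1 = 6.
φ(47^2) = 47^1·(47−1) = 47·46 = 2162.
Since φ is multiplicative, φ(15463) = 6 · 2162 = 12972.

12972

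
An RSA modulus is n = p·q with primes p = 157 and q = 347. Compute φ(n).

53976

φ(157) = 157 − 1 = 156.
φ(347) = 347 − 1 = 346.
φ(54479) = 156 × 346 = 53976.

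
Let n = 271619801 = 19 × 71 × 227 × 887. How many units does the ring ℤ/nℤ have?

φ(271619801) = 271619801 · (1 − 1/19) · (1 − 1/71) · (1 − 1/227) · (1 − 1/887)
       = 271619801 · 252297360/271619801 = 252297360.

252297360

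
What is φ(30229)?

30229 = 19 × 37 × 43.
φ(30229) = 30229 · (1 − 1/19) · (1 − 1/37) · (1 − 1/43)
       = 30229 · 27216/30229 = 27216.

27216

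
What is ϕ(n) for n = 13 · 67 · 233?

183744

φ(202943) = 202943 · (1 − 1/13) · (1 − 1/67) · (1 − 1/233)
       = 202943 · 183744/202943 = 183744.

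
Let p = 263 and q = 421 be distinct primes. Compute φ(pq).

φ(110723) = 110723 · (1 − 1/263) · (1 − 1/421)
       = 110723 · 110040/110723 = 110040.

110040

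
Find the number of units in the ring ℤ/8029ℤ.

8029 = 7 × 31 × 37.
φ(7) = 7 − 1 = 6.
φ(31) = 31 − 1 = 30.
φ(37) = 37 − 1 = 36.
Multiply: 6 · 30 · 36 = 6480.

6480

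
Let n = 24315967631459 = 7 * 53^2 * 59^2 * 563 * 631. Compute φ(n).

φ(24315967631459) = 24315967631459 · (1 − 1/7) · (1 − 1/53) · (1 − 1/59) · (1 − 1/563) · (1 − 1/631)
       = 24315967631459 · 6407069760/7776132917 = 20034907139520.

20034907139520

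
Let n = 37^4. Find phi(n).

φ(1874161) = 1874161 · (1 − 1/37)
       = 1874161 · 36/37 = 1823508.

1823508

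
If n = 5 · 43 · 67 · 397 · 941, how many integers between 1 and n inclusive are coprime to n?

φ(5) = 5 − 1 = 4.
φ(43) = 43 − 1 = 42.
φ(67) = 67 − 1 = 66.
φ(397) = 397 − 1 = 396.
φ(941) = 941 − 1 = 940.
φ(5381376685) = 4 × 42 × 66 × 396 × 940 = 4127397120.

4127397120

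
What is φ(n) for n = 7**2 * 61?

φ(7^2) = 7^2 − 7^1 = 49 − 7 = 42.
φ(61) = 61 − 1 = 60.
φ(2989) = 42 × 60 = 2520.

2520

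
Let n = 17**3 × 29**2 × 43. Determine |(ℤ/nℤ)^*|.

157696896

φ(17^3) = 17^3 − 17^2 = 4913 − 289 = 4624.
φ(29^2) = 29^2 − 29^1 = 841 − 29 = 812.
φ(43) = 43 − 1 = 42.
Multiply: 4624 · 812 · 42 = 157696896.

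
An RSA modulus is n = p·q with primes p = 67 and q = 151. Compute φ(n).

For distinct primes, φ(pq) = (p−1)(q−1) = 66 × 150 = 9900.

9900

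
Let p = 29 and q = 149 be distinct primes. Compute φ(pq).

4144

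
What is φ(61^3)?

φ(226981) = 226981 · (1 − 1/61)
       = 226981 · 60/61 = 223260.

223260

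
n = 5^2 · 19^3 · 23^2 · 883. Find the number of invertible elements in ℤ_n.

φ(80097172825) = 80097172825 · (1 − 1/5) · (1 − 1/19) · (1 − 1/23) · (1 − 1/883)
       = 80097172825 · 1397088/1929355 = 58000108320.

58000108320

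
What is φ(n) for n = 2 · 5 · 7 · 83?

1968

φ(2) = 2 − 1 = 1.
φ(5) = 5 − 1 = 4.
φ(7) = 7 − 1 = 6.
φ(83) = 83 − 1 = 82.
Multiply: 1 · 4 · 6 · 82 = 1968.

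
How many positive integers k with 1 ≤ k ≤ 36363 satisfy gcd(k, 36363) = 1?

21120

36363 = 3 × 17 × 23 × 31.
φ(36363) = 36363 · (1 − 1/3) · (1 − 1/17) · (1 − 1/23) · (1 − 1/31)
       = 36363 · 21120/36363 = 21120.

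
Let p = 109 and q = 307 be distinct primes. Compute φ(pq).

33048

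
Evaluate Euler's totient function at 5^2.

φ(5^2) = 5^2 − 5^1 = 25 − 5 = 20.

20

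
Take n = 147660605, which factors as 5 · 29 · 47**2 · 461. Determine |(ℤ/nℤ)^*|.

φ(147660605) = 147660605 · (1 − 1/5) · (1 − 1/29) · (1 − 1/47) · (1 − 1/461)
       = 147660605 · 2369920/3141715 = 111386240.

111386240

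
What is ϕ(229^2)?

φ(52441) = 52441 · (1 − 1/229)
       = 52441 · 228/229 = 52212.

52212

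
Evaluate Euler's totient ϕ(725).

560

First factor: 725 = 5^2 * 29.
φ(725) = 725 · (1 − 1/5) · (1 − 1/29)
       = 725 · 112/145 = 560.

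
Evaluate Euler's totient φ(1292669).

997920

Prime factorization: 1292669 = 7^2 · 23 · 31 · 37.
φ(1292669) = 1292669 · (1 − 1/7) · (1 − 1/23) · (1 − 1/31) · (1 − 1/37)
       = 1292669 · 142560/184667 = 997920.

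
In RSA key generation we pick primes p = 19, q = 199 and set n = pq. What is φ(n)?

3564

φ(19) = 19 − 1 = 18.
φ(199) = 199 − 1 = 198.
Since φ is multiplicative, φ(3781) = 18 · 198 = 3564.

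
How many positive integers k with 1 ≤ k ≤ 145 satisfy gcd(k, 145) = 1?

112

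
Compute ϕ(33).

20

Factor 33: 33 = 3 · 11.
φ(3) = 3 − 1 = 2.
φ(11) = 11 − 1 = 10.
φ(33) = 2 × 10 = 20.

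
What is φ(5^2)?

20

φ(25) = 25 · (1 − 1/5)
       = 25 · 4/5 = 20.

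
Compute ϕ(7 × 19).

108

φ(133) = 133 · (1 − 1/7) · (1 − 1/19)
       = 133 · 108/133 = 108.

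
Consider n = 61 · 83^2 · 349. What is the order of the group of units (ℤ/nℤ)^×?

142109280

φ(61) = 61 − 1 = 60.
φ(83^2) = 83^1·(83−1) = 83·82 = 6806.
φ(349) = 349 − 1 = 348.
Since φ is multiplicative, φ(146659921) = 60 · 6806 · 348 = 142109280.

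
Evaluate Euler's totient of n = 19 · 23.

396

φ(437) = 437 · (1 − 1/19) · (1 − 1/23)
       = 437 · 396/437 = 396.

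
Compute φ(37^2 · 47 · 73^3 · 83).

φ(37^2) = 37^1·(37−1) = 37·36 = 1332.
φ(47) = 47 − 1 = 46.
φ(73^3) = 73^2·(73−1) = 5329·72 = 383688.
φ(83) = 83 − 1 = 82.
Multiply: 1332 · 46 · 383688 · 82 = 1927765153152.

1927765153152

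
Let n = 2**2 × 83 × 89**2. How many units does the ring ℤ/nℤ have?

1284448

φ(2^2) = 2^2 − 2^1 = 4 − 2 = 2.
φ(83) = 83 − 1 = 82.
φ(89^2) = 89^1·(89−1) = 89·88 = 7832.
Since φ is multiplicative, φ(2629772) = 2 · 82 · 7832 = 1284448.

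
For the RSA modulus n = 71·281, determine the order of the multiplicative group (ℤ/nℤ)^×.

19600

φ(n) = (p − 1)(q − 1) = (71−1)(281−1) = 70·280 = 19600.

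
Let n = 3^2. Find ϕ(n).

6

φ(9) = 9 · (1 − 1/3)
       = 9 · 2/3 = 6.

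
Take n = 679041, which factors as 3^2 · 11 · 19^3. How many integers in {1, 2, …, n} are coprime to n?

φ(3^2) = 3^2 − 3^1 = 9 − 3 = 6.
φ(11) = 11 − 1 = 10.
φ(19^3) = 19^2·(19−1) = 361·18 = 6498.
Multiply: 6 · 10 · 6498 = 389880.

389880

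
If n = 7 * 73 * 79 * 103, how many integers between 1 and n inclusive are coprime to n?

3436992

φ(7) = 7 − 1 = 6.
φ(73) = 73 − 1 = 72.
φ(79) = 79 − 1 = 78.
φ(103) = 103 − 1 = 102.
Multiply: 6 · 72 · 78 · 102 = 3436992.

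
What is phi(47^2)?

2162

φ(2209) = 2209 · (1 − 1/47)
       = 2209 · 46/47 = 2162.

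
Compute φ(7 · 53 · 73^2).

1639872

φ(1977059) = 1977059 · (1 − 1/7) · (1 − 1/53) · (1 − 1/73)
       = 1977059 · 22464/27083 = 1639872.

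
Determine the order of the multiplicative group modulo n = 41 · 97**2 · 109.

40227840

φ(41) = 41 − 1 = 40.
φ(97^2) = 97^1·(97−1) = 97·96 = 9312.
φ(109) = 109 − 1 = 108.
Since φ is multiplicative, φ(42048821) = 40 · 9312 · 108 = 40227840.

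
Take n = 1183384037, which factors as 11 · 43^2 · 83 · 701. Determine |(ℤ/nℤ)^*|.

1036644000

φ(1183384037) = 1183384037 · (1 − 1/11) · (1 − 1/43) · (1 − 1/83) · (1 − 1/701)
       = 1183384037 · 24108000/27520559 = 1036644000.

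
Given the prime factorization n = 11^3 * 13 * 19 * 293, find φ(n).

φ(11^3) = 11^2·(11−1) = 121·10 = 1210.
φ(13) = 13 − 1 = 12.
φ(19) = 19 − 1 = 18.
φ(293) = 293 − 1 = 292.
Since φ is multiplicative, φ(96325801) = 1210 · 12 · 18 · 292 = 76317120.

76317120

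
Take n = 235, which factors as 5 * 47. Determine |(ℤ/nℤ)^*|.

184

φ(235) = 235 · (1 − 1/5) · (1 − 1/47)
       = 235 · 184/235 = 184.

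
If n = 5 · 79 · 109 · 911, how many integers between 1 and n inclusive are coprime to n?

φ(39223105) = 39223105 · (1 − 1/5) · (1 − 1/79) · (1 − 1/109) · (1 − 1/911)
       = 39223105 · 30663360/39223105 = 30663360.

30663360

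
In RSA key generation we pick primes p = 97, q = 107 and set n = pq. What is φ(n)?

10176

φ(10379) = 10379 · (1 − 1/97) · (1 − 1/107)
       = 10379 · 10176/10379 = 10176.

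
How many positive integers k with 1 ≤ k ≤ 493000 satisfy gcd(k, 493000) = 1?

179200

Factor 493000: 493000 = 2^3 * 5^3 * 17 * 29.
φ(2^3) = 2^2·(2−1) = 4·1 = 4.
φ(5^3) = 5^2·(5−1) = 25·4 = 100.
φ(17) = 17 − 1 = 16.
φ(29) = 29 − 1 = 28.
Since φ is multiplicative, φ(493000) = 4 · 100 · 16 · 28 = 179200.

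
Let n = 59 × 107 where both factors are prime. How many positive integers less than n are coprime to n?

6148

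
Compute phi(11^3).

1210

φ(11^3) = 11^3 − 11^2 = 1331 − 121 = 1210.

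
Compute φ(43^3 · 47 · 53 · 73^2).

φ(43^3) = 43^2·(43−1) = 1849·42 = 77658.
φ(47) = 47 − 1 = 46.
φ(53) = 53 − 1 = 52.
φ(73^2) = 73^1·(73−1) = 73·72 = 5256.
φ(1055418772273) = 77658 × 46 × 52 × 5256 = 976343711616.

976343711616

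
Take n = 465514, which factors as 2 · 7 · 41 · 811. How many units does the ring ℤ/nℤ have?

194400

φ(465514) = 465514 · (1 − 1/2) · (1 − 1/7) · (1 − 1/41) · (1 − 1/811)
       = 465514 · 194400/465514 = 194400.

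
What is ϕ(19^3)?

φ(19^3) = 19^2·(19−1) = 361·18 = 6498.

6498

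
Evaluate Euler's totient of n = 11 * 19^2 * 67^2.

φ(17825819) = 17825819 · (1 − 1/11) · (1 − 1/19) · (1 − 1/67)
       = 17825819 · 11880/14003 = 15123240.

15123240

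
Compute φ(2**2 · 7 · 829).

9936

φ(23212) = 23212 · (1 − 1/2) · (1 − 1/7) · (1 − 1/829)
       = 23212 · 4968/11606 = 9936.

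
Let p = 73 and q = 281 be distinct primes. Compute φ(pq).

20160

φ(20513) = 20513 · (1 − 1/73) · (1 − 1/281)
       = 20513 · 20160/20513 = 20160.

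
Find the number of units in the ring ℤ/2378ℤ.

1120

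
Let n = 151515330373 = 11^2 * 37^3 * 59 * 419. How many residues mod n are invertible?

131432542560

φ(11^2) = 11^2 − 11^1 = 121 − 11 = 110.
φ(37^3) = 37^2·(37−1) = 1369·36 = 49284.
φ(59) = 59 − 1 = 58.
φ(419) = 419 − 1 = 418.
Since φ is multiplicative, φ(151515330373) = 110 · 49284 · 58 · 418 = 131432542560.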